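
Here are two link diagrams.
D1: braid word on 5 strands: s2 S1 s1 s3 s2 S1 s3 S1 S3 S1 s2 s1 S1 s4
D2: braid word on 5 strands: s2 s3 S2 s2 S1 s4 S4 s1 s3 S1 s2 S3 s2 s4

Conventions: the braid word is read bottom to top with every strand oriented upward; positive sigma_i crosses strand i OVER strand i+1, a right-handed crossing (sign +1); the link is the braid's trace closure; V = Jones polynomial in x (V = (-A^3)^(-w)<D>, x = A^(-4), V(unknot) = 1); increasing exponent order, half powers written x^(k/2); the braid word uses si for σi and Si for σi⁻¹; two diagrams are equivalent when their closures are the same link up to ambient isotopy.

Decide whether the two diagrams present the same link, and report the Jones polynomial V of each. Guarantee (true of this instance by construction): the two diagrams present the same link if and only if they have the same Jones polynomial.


equivalent: no
D1 (bracket -A^-6 + A^-2 - A^2 + 3A^6 - A^10 + A^14 - A^18; 14 crossings at w = +2): V = -x^-3 + x^-2 - x^-1 + 3 - x + x^2 - x^3
D2 (bracket -A^-12 + A^-8 - A^-4 + 2 - A^4 + A^8; 14 crossings at w = +4): V = x - x^2 + 2x^3 - x^4 + x^5 - x^6
key observation: 2 classes among 2 diagrams; unequal V(x) rules out equality


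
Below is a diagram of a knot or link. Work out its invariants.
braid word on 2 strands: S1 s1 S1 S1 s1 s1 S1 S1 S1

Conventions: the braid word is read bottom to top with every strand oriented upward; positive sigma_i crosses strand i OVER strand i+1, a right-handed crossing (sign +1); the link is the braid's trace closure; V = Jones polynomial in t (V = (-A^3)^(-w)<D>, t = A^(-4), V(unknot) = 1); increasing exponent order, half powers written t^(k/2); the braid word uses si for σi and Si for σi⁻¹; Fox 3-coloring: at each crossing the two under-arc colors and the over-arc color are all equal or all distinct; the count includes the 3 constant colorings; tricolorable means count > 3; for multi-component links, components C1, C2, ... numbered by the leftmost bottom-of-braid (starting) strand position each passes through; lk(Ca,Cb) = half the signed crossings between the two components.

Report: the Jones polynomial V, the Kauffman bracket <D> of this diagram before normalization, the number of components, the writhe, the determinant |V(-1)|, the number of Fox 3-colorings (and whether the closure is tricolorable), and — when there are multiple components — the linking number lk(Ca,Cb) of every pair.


V(t) = -t^-4 + t^-3 + t^-1
bracket: -A^-5 - A^3 + A^7, w = -3
1 component, writhe -3, over 9 crossings
det 3, colorings 9 of 3^9 — tricolorable
observation: the word shrinks to σ1⁻¹ σ1⁻¹ σ1⁻¹ after cancelling


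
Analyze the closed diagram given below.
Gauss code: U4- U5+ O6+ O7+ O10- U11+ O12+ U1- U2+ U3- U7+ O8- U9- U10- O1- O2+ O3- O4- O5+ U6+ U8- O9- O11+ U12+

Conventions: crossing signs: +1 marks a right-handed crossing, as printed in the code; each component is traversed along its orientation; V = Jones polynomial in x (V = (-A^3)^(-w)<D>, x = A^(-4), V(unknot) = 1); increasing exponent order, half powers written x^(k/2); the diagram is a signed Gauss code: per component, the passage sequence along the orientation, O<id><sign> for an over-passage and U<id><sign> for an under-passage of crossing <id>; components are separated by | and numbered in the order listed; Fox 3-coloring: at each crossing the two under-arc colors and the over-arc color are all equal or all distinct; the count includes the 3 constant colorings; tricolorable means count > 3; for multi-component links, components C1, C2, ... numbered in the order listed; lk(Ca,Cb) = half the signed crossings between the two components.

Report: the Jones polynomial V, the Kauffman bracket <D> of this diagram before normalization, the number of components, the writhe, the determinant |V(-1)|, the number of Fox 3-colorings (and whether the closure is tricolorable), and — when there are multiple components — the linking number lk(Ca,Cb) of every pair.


Jones polynomial: V(x) = -x^-3 + x^-2 - x^-1 + 3 - x + x^2 - x^3
<D> = -A^-12 + A^-8 - A^-4 + 3 - A^4 + A^8 - A^12; writhe 0
components 1, writhe 0 (12 crossings)
3-colorings: 27 of 3^12, det 9 — tricolorable
note: V is palindromic (span 6, det 9): x -> 1/x fixes it; necessary, not sufficient, for amphichirality


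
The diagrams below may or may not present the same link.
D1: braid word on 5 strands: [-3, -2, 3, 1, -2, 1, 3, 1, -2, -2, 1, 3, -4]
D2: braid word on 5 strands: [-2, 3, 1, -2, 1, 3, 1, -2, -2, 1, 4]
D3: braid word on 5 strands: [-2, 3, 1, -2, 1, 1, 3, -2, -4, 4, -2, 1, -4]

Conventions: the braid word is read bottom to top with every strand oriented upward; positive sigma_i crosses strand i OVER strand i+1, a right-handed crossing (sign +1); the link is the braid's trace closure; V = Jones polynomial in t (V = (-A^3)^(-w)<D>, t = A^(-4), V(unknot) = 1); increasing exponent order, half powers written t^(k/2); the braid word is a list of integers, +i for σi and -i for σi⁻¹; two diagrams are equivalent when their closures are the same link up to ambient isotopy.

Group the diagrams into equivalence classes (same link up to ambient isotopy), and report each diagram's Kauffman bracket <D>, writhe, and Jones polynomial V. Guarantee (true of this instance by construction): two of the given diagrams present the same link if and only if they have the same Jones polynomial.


classes: {D1, D2, D3}
V(D1) = -t^(-7/2) + 4t^(-5/2) - 8t^(-3/2) + 12t^(-1/2) - 15t^(1/2) + 15t^(3/2) - 15t^(5/2) + 11t^(7/2) - 7t^(9/2) + 3t^(11/2) - t^(13/2)  [13 crossings, <D> = A^-23 - 3A^-19 + 7A^-15 - 11A^-11 + 15A^-7 - 15A^-3 + 15A - 12A^5 + 8A^9 - 4A^13 + A^17, w = +1]
V(D2) = -t^(-7/2) + 4t^(-5/2) - 8t^(-3/2) + 12t^(-1/2) - 15t^(1/2) + 15t^(3/2) - 15t^(5/2) + 11t^(7/2) - 7t^(9/2) + 3t^(11/2) - t^(13/2)  [11 crossings, <D> = A^-17 - 3A^-13 + 7A^-9 - 11A^-5 + 15A^-1 - 15A^3 + 15A^7 - 12A^11 + 8A^15 - 4A^19 + A^23, w = +3]
V(D3) = -t^(-7/2) + 4t^(-5/2) - 8t^(-3/2) + 12t^(-1/2) - 15t^(1/2) + 15t^(3/2) - 15t^(5/2) + 11t^(7/2) - 7t^(9/2) + 3t^(11/2) - t^(13/2)  (w +1, c 13, <D> = A^-23 - 3A^-19 + 7A^-15 - 11A^-11 + 15A^-7 - 15A^-3 + 15A - 12A^5 + 8A^9 - 4A^13 + A^17)
insight: one V(t) for all 3 diagrams — one class (guaranteed)


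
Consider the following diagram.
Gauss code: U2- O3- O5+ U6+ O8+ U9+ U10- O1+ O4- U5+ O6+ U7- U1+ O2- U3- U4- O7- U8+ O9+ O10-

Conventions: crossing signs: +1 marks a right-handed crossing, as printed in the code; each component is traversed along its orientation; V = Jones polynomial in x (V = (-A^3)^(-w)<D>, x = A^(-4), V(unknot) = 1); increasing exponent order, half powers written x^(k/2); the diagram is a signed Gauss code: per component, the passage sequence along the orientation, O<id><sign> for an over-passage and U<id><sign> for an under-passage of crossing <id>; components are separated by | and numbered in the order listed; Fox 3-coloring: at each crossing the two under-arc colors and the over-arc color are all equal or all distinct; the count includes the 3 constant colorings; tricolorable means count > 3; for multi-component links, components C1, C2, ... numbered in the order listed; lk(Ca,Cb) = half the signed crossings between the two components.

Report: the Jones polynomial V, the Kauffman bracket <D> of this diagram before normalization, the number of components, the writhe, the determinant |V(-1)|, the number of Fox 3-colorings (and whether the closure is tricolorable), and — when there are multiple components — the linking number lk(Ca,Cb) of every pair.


Jones polynomial: V(x) = -x^-3 + x^-2 - x^-1 + 3 - x + x^2 - x^3
<D> = -A^-12 + A^-8 - A^-4 + 3 - A^4 + A^8 - A^12; writhe 0
components 1, writhe 0 (10 crossings)
3-colorings: 27 of 3^10, det 9 — tricolorable
note: palindromic: swapping x for 1/x fixes V


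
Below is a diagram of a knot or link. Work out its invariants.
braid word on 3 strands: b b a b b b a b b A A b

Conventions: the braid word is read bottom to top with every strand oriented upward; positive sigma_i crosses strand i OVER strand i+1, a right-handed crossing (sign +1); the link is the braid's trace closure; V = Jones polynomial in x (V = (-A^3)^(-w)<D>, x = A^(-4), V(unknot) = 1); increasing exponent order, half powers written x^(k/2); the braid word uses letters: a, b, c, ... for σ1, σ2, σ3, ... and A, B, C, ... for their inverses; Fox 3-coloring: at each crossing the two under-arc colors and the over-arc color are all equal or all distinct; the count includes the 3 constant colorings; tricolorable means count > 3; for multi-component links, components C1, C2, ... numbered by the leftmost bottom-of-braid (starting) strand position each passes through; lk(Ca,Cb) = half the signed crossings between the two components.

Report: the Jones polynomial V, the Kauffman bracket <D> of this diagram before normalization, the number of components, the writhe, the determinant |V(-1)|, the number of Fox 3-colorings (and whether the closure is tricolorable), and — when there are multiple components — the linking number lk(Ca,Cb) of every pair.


Jones polynomial: V(x) = x^3 + x^5 - x^8
<D> = -A^-8 + A^4 + A^12; writhe +8
components 1, writhe +8 (12 crossings)
3-colorings: 9 of 3^12, det 3 — tricolorable
note: w = +8 shifts under R1 moves; the (-A^3)^(-8) factor cancels that in V


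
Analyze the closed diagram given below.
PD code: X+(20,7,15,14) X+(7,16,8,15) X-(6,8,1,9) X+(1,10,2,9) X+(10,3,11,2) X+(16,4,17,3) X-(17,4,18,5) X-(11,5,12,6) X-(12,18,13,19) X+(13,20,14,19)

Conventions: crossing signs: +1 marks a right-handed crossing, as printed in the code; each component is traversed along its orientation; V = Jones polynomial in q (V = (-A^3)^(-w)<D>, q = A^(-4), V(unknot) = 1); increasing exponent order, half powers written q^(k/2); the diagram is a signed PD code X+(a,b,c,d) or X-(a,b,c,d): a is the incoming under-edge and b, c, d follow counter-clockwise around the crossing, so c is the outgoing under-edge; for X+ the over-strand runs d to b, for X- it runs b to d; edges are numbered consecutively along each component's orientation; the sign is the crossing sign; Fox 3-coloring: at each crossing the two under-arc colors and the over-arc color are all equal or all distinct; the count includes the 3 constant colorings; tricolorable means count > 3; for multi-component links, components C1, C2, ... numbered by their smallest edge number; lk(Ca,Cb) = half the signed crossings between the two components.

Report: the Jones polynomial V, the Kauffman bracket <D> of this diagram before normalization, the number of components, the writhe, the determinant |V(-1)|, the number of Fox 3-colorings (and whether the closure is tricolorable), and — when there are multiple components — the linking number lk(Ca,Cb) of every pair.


V = 1 + q + q^2 + q^3
<D> = A^-6 + A^-2 + A^2 + A^6 (w = +2)
3 components over 10 crossings, w = +2
lk(C1,C2): 0
lk(C1,C3) = 0
linking number lk(C2,C3) = +1
9 Fox colorings among 3^10, |V(-1)| = 0: tricolorable
why: w = +2 shifts under R1 moves; the (-A^3)^(-2) factor cancels that in V


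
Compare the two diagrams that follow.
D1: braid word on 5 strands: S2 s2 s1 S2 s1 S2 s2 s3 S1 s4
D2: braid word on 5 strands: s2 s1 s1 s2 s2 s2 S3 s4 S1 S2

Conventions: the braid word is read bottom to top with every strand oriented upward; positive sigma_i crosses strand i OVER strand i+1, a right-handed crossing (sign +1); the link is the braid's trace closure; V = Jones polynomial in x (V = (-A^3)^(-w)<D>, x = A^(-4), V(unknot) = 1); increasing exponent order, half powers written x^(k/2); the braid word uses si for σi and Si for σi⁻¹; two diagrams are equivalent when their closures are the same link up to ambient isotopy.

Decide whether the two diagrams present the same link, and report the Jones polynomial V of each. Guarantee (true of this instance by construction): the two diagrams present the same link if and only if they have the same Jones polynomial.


same link: no
V(D1) = 1  [10 crossings, <D> = A^6, w = +2]
V(D2) = x + x^3 - x^4  (w +4, c 10, <D> = -A^-4 + 1 + A^8)
note: 2 classes among 2 diagrams; unequal V(x) rules out equality


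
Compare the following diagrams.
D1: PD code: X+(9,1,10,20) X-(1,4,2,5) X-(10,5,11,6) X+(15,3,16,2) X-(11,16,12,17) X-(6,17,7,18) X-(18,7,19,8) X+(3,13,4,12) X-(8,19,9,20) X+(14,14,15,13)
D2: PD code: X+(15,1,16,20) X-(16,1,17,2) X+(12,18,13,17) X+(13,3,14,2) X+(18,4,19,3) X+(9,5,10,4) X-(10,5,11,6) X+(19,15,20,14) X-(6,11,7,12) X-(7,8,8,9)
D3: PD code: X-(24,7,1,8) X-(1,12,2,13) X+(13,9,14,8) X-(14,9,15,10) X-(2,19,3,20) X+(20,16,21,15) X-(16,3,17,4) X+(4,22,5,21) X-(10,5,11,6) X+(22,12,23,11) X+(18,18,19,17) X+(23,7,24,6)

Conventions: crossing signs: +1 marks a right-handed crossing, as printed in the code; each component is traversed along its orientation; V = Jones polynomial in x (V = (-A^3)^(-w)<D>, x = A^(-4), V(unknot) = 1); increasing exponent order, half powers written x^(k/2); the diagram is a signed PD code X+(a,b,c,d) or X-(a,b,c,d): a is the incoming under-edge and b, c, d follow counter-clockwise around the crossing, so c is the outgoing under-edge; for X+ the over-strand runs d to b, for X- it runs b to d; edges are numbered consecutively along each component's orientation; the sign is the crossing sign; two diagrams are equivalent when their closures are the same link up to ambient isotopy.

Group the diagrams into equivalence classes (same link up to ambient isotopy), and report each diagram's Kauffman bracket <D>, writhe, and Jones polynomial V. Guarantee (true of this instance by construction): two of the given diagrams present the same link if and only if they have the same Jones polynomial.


equivalence classes: {D1} | {D2} | {D3}
D1 (bracket A^-10 - A^-6 + 2A^-2 - 2A^2 + 2A^6 - 2A^10 + A^14; 10 crossings at w = -2): V = x^-5 - 2x^-4 + 2x^-3 - 2x^-2 + 2x^-1 - 1 + x
D2 (bracket -A^-10 + A^-6 + A^2; 10 crossings at w = +2): V = x + x^3 - x^4
V(D3) = x^-2 - x^-1 + 1 - x + x^2  (w 0, c 12, <D> = A^-8 - A^-4 + 1 - A^4 + A^8)
observation: 3 values of V(x) split the 3 diagrams


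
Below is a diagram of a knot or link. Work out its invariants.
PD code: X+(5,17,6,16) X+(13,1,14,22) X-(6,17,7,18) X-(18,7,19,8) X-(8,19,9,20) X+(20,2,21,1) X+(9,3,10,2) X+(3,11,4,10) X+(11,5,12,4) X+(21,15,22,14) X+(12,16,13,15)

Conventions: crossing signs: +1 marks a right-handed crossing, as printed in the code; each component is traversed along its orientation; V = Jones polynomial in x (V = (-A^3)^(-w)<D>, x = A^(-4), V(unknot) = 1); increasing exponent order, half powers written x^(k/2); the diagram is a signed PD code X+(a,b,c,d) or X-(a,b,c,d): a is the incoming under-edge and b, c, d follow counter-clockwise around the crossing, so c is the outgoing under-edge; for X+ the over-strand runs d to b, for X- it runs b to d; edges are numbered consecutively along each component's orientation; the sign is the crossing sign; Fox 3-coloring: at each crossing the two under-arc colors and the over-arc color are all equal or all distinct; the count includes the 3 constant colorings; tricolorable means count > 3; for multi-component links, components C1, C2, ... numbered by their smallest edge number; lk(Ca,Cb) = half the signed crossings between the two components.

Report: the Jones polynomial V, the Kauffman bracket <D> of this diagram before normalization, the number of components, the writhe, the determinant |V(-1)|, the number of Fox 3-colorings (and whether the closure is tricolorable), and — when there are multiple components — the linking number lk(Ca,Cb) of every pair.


Jones polynomial: V(x) = 2x - 2x^2 + 3x^3 - 3x^4 + 2x^5 - 2x^6 + x^7
<D> = -A^-13 + 2A^-9 - 2A^-5 + 3A^-1 - 3A^3 + 2A^7 - 2A^11; writhe +5
components 1, writhe +5 (11 crossings)
3-colorings: 9 of 3^11, det 15 — tricolorable
note: w = +5 shifts under R1 moves; the (-A^3)^(-5) factor cancels that in V


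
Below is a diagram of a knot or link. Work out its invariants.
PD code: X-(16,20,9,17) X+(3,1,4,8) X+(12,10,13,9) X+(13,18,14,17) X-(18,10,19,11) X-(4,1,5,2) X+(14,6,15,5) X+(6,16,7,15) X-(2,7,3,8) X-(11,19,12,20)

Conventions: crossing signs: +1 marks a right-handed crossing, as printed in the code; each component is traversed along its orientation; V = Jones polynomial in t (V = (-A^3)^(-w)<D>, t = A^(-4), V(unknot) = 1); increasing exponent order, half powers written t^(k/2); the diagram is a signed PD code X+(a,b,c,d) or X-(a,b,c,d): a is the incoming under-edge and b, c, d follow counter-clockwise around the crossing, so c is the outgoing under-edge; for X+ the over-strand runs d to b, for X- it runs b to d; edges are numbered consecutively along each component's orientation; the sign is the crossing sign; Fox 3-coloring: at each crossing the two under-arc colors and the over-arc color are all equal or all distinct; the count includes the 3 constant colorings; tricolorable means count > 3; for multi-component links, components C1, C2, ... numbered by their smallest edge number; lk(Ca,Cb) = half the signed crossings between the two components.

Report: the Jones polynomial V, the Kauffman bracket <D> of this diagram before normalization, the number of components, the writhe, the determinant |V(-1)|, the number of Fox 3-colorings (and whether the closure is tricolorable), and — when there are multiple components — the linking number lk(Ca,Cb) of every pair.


V(t) = t^-2 + 2 + t^2
bracket: A^-8 + 2 + A^8, w = 0
3 components, writhe 0, over 10 crossings
lk(C1,C2) = +1
linking number lk(C1,C3) = 0
lk(C2,C3): -1
det 4, colorings 3 of 3^10 — not tricolorable
observation: det 4 = |V(-1)|; not divisible by 3, so not tricolorable


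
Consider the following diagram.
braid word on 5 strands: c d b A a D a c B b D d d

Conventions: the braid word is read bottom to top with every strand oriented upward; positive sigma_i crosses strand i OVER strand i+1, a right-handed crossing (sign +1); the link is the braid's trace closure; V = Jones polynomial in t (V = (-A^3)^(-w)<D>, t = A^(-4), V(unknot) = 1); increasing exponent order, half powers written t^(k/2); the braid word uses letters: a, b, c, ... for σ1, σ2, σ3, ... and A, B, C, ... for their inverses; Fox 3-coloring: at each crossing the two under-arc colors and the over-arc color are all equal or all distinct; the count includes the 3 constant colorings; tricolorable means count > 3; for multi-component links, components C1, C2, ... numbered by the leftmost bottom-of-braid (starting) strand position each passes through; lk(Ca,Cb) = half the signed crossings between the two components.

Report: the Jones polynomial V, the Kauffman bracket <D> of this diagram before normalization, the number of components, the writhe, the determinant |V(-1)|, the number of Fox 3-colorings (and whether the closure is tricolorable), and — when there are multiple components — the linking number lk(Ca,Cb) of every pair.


V(t) = -t^(1/2) - t^(5/2)
bracket: A^5 + A^13, w = +5
2 components, writhe +5, over 13 crossings
lk(C1,C2) = +1
det 2, colorings 3 of 3^13 — not tricolorable
observation: w = +5 shifts under R1 moves; the (-A^3)^(-5) factor cancels that in V


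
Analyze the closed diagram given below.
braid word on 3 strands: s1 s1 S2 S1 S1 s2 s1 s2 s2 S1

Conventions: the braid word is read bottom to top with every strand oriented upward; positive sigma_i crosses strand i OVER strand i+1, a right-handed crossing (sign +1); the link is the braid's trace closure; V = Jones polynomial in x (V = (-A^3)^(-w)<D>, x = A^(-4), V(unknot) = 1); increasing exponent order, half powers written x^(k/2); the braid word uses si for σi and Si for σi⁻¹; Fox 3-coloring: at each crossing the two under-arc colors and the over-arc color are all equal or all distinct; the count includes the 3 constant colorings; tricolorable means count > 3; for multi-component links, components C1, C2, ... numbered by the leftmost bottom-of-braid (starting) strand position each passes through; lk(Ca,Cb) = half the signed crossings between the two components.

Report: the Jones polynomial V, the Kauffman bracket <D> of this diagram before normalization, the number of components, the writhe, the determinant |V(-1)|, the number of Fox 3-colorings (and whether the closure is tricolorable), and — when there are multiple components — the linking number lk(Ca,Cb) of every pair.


V(x) = 1 + x + x^2 + x^3
bracket: A^-6 + A^-2 + A^2 + A^6, w = +2
3 components, writhe +2, over 10 crossings
lk(C1,C2) = +1
linking number lk(C1,C3) = 0
lk(C2,C3): 0
det 0, colorings 9 of 3^10 — tricolorable
observation: w = +2 shifts under R1 moves; the (-A^3)^(-2) factor cancels that in V


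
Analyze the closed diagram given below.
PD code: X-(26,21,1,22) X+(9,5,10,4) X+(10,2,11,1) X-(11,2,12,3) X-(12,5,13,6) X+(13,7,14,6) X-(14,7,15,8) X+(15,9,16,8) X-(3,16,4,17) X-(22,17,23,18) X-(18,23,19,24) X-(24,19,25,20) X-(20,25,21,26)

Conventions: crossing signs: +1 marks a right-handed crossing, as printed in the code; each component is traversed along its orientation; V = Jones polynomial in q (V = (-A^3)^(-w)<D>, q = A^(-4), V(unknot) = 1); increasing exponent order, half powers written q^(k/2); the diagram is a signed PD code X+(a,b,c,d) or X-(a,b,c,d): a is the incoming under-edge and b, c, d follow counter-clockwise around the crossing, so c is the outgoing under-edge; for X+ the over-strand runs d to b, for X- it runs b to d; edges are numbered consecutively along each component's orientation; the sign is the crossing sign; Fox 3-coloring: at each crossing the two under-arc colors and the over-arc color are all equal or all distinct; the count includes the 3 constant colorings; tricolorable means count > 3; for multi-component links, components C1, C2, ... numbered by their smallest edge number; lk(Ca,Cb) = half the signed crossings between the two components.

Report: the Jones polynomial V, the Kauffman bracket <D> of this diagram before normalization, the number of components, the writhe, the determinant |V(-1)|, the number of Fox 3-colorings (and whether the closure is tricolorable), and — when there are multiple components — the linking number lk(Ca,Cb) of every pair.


V = -q^-7 + q^-6 - q^-5 + q^-4 + q^-2
<D> = -A^-7 - A + A^5 - A^9 + A^13 (w = -5)
1 component over 13 crossings, w = -5
3 Fox colorings among 3^13, |V(-1)| = 5: not tricolorable
why: the span of V is 5, forcing >= 5 crossings in any diagram


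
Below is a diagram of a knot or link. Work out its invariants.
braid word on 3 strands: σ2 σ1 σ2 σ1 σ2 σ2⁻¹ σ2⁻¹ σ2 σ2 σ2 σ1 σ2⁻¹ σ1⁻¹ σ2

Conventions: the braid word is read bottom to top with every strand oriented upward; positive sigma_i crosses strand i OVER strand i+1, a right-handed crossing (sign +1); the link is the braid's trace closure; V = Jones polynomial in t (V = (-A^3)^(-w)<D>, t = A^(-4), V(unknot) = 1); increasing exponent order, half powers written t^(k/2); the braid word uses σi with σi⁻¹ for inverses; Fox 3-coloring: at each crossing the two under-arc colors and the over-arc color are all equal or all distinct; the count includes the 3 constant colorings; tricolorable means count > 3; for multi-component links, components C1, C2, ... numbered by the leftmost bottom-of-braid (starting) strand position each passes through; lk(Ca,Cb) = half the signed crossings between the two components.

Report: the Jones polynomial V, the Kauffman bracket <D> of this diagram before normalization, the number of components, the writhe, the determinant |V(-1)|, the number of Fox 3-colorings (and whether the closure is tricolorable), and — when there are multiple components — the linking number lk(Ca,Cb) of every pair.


V = t^2 + 2t^4 - t^5 + 2t^6 - t^7 + t^8
<D> = A^-14 - A^-10 + 2A^-6 - A^-2 + 2A^2 + A^10 (w = +6)
3 components over 14 crossings, w = +6
lk(C1,C2): 0
lk(C1,C3) = +1
linking number lk(C2,C3) = +2
3 Fox colorings among 3^14, |V(-1)| = 8: not tricolorable
why: w = +6 (over 14 crossings) is diagram-only; (-A^3)^(-6) removes it from V


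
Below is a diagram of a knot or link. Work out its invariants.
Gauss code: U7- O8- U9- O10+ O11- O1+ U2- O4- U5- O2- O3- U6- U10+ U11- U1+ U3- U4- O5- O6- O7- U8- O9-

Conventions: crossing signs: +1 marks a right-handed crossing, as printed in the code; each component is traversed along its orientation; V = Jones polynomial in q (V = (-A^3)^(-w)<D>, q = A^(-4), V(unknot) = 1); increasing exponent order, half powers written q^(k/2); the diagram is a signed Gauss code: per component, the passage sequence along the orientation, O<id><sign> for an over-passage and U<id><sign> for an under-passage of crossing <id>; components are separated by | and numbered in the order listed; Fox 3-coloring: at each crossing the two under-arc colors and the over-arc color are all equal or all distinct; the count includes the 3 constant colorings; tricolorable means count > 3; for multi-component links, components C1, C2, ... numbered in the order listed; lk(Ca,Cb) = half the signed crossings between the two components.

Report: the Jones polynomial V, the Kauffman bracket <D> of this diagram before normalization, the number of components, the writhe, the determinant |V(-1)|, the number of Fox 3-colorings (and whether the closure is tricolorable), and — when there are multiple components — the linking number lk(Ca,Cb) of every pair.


V = q^-8 - 2q^-7 + q^-6 - 2q^-5 + 2q^-4 + q^-2
<D> = -A^-13 - 2A^-5 + 2A^-1 - A^3 + 2A^7 - A^11 (w = -7)
1 component over 11 crossings, w = -7
27 Fox colorings among 3^11, |V(-1)| = 9: tricolorable
why: the span of V is 6, forcing >= 6 crossings in any diagram


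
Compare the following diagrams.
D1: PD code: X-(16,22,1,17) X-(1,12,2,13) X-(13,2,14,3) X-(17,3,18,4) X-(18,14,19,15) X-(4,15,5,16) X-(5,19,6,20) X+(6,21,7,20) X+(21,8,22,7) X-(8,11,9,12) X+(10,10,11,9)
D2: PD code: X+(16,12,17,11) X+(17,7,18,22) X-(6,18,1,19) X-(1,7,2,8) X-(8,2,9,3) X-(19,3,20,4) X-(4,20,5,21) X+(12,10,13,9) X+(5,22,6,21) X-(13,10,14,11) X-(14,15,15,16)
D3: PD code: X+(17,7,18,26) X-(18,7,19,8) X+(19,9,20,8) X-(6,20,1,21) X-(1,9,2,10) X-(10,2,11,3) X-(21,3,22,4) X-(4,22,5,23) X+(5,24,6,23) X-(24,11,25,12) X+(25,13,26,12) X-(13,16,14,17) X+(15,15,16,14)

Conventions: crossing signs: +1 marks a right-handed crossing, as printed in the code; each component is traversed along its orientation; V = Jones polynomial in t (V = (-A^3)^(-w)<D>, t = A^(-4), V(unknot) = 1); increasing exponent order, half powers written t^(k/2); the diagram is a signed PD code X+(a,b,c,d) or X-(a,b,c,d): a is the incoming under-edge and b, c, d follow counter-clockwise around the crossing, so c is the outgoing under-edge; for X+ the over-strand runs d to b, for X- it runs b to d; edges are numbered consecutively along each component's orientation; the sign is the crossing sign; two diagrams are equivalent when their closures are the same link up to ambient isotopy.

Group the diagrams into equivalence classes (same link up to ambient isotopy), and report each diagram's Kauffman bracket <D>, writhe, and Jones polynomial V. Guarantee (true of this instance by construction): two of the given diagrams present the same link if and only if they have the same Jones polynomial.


grouping into links: {D1} | {D2, D3}
V(D1) = t^(-13/2) - t^(-11/2) + t^(-9/2) - 2t^(-7/2) - t^(-3/2)  (w -5, c 11, <D> = A^-9 + 2A^-1 - A^3 + A^7 - A^11)
D2 (bracket A^-7 - A^-3 + A + A^9; 11 crossings at w = -3): V = -t^(-9/2) - t^(-5/2) + t^(-3/2) - t^(-1/2)
V(D3) = -t^(-9/2) - t^(-5/2) + t^(-3/2) - t^(-1/2)  (w -3, c 13, <D> = A^-7 - A^-3 + A + A^9)
key observation: 2 values of V(t) split the 3 diagrams


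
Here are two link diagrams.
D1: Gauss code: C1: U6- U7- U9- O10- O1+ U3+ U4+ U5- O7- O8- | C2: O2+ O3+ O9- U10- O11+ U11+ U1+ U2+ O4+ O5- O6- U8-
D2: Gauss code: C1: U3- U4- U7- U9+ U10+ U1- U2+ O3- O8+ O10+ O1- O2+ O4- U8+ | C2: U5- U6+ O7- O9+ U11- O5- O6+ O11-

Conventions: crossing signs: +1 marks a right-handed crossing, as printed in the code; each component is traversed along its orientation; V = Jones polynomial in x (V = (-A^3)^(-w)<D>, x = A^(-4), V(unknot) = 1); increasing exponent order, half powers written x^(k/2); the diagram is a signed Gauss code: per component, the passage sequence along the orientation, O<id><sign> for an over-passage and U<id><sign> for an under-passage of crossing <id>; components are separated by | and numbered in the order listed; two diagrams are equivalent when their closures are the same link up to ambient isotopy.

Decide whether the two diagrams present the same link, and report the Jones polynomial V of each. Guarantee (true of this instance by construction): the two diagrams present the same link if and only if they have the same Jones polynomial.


same link: no
V(D1) = -x^(-5/2) - x^(-1/2)  [11 crossings, <D> = A^-1 + A^7, w = -1]
V(D2) = -x^(-1/2) - x^(1/2)  (w -1, c 11, <D> = A^-5 + A^-1)
note: 2 values of V(x) split the 2 diagrams


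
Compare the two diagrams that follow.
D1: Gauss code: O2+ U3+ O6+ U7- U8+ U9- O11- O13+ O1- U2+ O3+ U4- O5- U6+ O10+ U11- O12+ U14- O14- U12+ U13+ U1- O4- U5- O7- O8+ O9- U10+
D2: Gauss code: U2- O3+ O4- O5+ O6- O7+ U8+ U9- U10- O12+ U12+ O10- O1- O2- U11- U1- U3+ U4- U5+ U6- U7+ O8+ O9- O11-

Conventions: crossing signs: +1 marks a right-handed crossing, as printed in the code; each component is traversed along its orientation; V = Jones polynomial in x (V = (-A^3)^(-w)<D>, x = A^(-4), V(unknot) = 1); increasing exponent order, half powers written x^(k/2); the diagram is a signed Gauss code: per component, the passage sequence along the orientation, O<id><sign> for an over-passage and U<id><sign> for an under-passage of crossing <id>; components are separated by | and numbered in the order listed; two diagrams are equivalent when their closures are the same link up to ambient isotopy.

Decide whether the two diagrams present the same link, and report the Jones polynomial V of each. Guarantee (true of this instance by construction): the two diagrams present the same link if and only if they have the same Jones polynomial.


equivalent: no
D1 (bracket A^-16 - 3A^-12 + 5A^-8 - 6A^-4 + 7 - 6A^4 + 5A^8 - 3A^12 + A^16; 14 crossings at w = 0): V = x^-4 - 3x^-3 + 5x^-2 - 6x^-1 + 7 - 6x + 5x^2 - 3x^3 + x^4
V(D2) = 1  (w -2, c 12, <D> = A^-6)
key observation: 2 values of V(x) split the 2 diagrams


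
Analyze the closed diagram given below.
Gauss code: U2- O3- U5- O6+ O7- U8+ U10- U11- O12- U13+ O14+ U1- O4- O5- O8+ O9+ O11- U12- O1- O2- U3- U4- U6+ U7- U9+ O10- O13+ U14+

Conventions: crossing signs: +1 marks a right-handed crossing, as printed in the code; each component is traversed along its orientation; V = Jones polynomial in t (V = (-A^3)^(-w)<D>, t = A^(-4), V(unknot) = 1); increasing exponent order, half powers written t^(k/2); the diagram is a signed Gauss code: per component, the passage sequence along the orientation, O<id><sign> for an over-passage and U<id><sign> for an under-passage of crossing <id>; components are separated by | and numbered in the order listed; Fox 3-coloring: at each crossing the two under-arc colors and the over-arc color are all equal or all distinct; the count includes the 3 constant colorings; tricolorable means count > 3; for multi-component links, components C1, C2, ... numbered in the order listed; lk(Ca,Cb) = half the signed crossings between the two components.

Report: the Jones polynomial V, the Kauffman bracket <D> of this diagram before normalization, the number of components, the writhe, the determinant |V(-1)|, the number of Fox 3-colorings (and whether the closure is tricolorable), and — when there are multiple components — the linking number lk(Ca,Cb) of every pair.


V = t^-7 - 2t^-6 + 2t^-5 - 3t^-4 + 3t^-3 - 2t^-2 + 2t^-1
<D> = 2A^-8 - 2A^-4 + 3 - 3A^4 + 2A^8 - 2A^12 + A^16 (w = -4)
1 component over 14 crossings, w = -4
9 Fox colorings among 3^14, |V(-1)| = 15: tricolorable
why: w = -4 shifts under R1 moves; the (-A^3)^(4) factor cancels that in V


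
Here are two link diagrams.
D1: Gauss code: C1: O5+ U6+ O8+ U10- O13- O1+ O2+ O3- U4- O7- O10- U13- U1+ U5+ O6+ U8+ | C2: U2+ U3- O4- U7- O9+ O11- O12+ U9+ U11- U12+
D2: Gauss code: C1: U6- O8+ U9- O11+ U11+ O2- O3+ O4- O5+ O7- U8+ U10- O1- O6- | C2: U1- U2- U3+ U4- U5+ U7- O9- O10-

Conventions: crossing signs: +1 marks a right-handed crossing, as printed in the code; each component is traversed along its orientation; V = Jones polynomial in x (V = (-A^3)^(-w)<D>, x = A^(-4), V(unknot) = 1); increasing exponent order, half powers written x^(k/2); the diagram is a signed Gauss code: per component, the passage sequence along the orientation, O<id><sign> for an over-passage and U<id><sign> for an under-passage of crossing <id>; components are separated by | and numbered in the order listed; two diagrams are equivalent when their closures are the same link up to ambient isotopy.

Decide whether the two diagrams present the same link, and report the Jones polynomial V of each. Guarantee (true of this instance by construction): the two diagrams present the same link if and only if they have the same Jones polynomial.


same link: no
V(D1) = -x^(-3/2) - 2x^(1/2) + x^(3/2) - x^(5/2) + x^(7/2)  [13 crossings, <D> = -A^-11 + A^-7 - A^-3 + 2A + A^9, w = +1]
V(D2) = -x^(-9/2) - x^(-5/2) + x^(-3/2) - x^(-1/2)  (w -3, c 11, <D> = A^-7 - A^-3 + A + A^9)
note: 2 classes among 2 diagrams; unequal V(x) rules out equality


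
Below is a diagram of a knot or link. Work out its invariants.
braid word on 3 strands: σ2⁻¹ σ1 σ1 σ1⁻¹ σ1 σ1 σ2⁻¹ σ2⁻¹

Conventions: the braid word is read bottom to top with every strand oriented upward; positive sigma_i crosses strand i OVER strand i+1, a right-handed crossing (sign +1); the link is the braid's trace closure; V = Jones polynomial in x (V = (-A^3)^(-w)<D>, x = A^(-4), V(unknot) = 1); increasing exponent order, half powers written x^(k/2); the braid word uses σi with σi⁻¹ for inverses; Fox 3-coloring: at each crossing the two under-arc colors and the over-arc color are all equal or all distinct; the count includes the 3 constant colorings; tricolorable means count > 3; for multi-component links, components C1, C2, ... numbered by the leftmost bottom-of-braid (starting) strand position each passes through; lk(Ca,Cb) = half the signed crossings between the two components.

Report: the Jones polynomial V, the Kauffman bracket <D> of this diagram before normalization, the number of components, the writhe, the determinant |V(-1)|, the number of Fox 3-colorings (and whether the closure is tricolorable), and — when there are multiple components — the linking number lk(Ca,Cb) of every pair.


Jones polynomial: V(x) = -x^-3 + x^-2 - x^-1 + 3 - x + x^2 - x^3
<D> = -A^-12 + A^-8 - A^-4 + 3 - A^4 + A^8 - A^12; writhe 0
components 1, writhe 0 (8 crossings)
3-colorings: 27 of 3^8, det 9 — tricolorable
note: palindromic: swapping x for 1/x fixes V


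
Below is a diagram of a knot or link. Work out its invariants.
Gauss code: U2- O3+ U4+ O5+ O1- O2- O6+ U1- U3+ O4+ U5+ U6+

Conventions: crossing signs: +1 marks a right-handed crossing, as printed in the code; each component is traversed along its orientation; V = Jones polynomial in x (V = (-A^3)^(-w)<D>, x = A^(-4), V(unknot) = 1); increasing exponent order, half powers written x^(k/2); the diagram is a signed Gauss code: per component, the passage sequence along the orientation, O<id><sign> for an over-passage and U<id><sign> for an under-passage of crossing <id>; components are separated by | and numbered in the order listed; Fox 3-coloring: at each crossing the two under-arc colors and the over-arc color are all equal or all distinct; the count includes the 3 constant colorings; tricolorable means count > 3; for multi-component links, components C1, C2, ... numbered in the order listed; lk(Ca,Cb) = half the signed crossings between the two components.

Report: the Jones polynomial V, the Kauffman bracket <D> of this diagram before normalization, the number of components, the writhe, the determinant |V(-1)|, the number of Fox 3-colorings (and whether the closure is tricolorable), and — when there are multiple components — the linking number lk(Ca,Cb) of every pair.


Jones polynomial: V(x) = x + x^3 - x^4
<D> = -A^-10 + A^-6 + A^2; writhe +2
components 1, writhe +2 (6 crossings)
3-colorings: 9 of 3^6, det 3 — tricolorable
note: V spans 3 powers of x: at least 3 crossings in any diagram


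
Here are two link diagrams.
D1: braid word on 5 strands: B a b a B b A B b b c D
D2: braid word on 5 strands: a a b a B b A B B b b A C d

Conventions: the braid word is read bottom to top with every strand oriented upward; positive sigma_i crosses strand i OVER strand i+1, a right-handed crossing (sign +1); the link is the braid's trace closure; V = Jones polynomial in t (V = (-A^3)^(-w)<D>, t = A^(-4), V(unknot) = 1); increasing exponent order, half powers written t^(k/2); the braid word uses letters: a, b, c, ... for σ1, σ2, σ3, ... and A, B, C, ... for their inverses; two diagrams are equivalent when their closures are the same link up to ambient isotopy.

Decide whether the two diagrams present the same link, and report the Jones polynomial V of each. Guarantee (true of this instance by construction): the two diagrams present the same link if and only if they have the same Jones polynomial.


same link: yes
V(D1) = 1  [12 crossings, <D> = A^6, w = +2]
D2 (bracket A^6; 14 crossings at w = +2): V = 1
note: one V(t) for all 2 diagrams — one class (guaranteed)


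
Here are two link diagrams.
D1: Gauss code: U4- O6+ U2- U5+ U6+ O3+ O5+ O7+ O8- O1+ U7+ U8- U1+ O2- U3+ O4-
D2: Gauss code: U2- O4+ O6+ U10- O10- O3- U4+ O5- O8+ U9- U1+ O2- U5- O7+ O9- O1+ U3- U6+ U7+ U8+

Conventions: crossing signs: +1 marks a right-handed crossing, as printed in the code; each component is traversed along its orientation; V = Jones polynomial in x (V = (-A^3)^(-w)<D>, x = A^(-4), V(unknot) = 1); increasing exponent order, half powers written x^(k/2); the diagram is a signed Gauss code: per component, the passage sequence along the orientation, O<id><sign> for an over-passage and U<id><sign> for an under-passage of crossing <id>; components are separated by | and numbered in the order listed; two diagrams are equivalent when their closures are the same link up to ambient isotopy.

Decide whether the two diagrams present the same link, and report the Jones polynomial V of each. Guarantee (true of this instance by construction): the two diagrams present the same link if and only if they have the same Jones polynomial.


equivalent: yes
D1 (bracket A^6; 8 crossings at w = +2): V = 1
D2 (bracket 1; 10 crossings at w = 0): V = 1
key observation: Reidemeister moves carry D1 (8 crossings) to D2 (10)


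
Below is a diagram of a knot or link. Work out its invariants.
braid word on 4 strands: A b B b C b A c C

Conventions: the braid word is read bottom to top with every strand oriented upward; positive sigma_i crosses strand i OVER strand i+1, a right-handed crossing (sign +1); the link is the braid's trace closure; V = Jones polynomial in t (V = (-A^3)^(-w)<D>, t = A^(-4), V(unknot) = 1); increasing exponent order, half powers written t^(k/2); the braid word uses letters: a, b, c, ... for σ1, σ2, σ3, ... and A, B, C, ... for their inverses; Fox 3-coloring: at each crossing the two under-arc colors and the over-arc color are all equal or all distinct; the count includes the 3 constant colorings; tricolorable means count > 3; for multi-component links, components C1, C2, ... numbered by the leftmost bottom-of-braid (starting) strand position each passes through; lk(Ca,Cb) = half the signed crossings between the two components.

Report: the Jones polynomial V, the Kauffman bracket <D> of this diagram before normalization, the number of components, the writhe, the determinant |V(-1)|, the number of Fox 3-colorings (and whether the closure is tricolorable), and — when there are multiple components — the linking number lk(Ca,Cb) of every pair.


Jones polynomial: V(t) = t^-2 + 2 + t^2
<D> = -A^-11 - 2A^-3 - A^5; writhe -1
components 3, writhe -1 (9 crossings)
linking number lk(C1,C2) = -1
lk(C1,C3): +1
lk(C2,C3) = 0
3-colorings: 3 of 3^9, det 4 — not tricolorable
note: palindromic: swapping t for 1/t fixes V


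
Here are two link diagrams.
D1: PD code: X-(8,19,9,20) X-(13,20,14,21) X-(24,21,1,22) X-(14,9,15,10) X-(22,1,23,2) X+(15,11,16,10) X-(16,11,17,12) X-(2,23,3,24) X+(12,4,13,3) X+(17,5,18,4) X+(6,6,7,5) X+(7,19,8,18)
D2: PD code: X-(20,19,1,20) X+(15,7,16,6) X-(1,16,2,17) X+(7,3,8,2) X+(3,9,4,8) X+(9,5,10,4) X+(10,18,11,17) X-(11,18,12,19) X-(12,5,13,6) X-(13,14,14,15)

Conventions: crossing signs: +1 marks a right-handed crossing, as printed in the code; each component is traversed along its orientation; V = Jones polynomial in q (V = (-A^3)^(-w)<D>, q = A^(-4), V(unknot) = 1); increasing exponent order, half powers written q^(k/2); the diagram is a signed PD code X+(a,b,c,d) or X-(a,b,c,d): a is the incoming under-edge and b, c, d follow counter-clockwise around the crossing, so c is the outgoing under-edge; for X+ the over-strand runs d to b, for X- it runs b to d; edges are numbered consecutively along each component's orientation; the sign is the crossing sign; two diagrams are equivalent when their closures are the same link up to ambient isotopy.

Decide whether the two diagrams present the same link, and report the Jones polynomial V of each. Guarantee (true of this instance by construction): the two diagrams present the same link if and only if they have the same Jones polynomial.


equivalent: no
V(D1) = -q^-4 + q^-3 + q^-1  (w -2, c 12, <D> = A^-2 + A^6 - A^10)
V(D2) = q + q^3 - q^4  (w 0, c 10, <D> = -A^-16 + A^-12 + A^-4)
why: 2 classes among 2 diagrams; unequal V(q) rules out equality
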